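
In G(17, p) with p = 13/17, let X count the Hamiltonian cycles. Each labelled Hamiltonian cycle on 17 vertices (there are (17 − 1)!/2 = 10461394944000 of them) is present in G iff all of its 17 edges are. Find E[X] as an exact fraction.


K_17 has (17 − 1)!/2 = 10461394944000 labelled Hamiltonian cycles.
For each such Hamiltonian cycle H, let X_H = 1 if all 17 edges of H are present in G. Then P[X_H = 1] = p^{17} = (13/17)^{17} = 8650415919381337933/827240261886336764177.
By linearity of expectation: E[X] = Σ_H E[X_H] = 10461394944000 · p^{17} = 10461394944000 · 8650415919381337933/827240261886336764177 = 90495417362513040260241610752000/827240261886336764177.
Numerically: E[X] ≈ 1.09394e+11.

E[X] = 10461394944000 · (13/17)^{17} = 90495417362513040260241610752000/827240261886336764177 ≈ 1.09394e+11.


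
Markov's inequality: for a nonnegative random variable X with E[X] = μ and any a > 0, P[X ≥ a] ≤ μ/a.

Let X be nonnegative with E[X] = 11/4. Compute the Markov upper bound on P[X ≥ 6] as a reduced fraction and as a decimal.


μ = E[X] = 11/4, a = 6.
Markov: P[X ≥ 6] ≤ μ/a = (11/4)/6 = 11/24.
Numerically: ≈ 0.4583.
(Since a = 6 > μ = 2.7500, the bound 11/24 is < 1 and informative.)

P[X ≥ 6] ≤ 11/24 ≈ 0.4583.


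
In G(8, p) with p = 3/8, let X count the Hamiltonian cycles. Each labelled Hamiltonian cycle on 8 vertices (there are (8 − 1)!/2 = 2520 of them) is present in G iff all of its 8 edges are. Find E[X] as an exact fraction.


K_8 has (8 − 1)!/2 = 2520 labelled Hamiltonian cycles.
For each such Hamiltonian cycle H, let X_H = 1 if all 8 edges of H are present in G. Then P[X_H = 1] = p^{8} = (3/8)^{8} = 6561/16777216.
By linearity of expectation: E[X] = Σ_H E[X_H] = 2520 · p^{8} = 2520 · 6561/16777216 = 2066715/2097152.
Numerically: E[X] ≈ 0.98549.

E[X] = 2520 · (3/8)^{8} = 2066715/2097152 ≈ 0.98549.


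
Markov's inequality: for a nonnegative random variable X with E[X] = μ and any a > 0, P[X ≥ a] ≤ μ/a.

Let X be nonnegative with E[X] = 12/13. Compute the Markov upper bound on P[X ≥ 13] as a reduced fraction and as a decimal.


μ = E[X] = 12/13, a = 13.
Markov: P[X ≥ 13] ≤ μ/a = (12/13)/13 = 12/169.
Numerically: ≈ 0.071.
(Since a = 13 > μ = 0.923, the bound 12/169 is < 1 and informative.)

P[X ≥ 13] ≤ 12/169 ≈ 0.071.


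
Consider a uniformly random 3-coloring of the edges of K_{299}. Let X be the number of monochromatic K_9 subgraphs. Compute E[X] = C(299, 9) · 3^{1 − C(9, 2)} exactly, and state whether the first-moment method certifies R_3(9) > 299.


E[X] = C(299, 9) · 3^{1 − 36} = 46610674441390059 · 3^{−35} = 46610674441390059/50031545098999707.
As a reduced fraction: E[X] = 15536891480463353/16677181699666569 ≈ 0.931626.
Is E[X] < 1? YES.
Since E[X] < 1, there exists a 3-coloring of K_{299} with no monochromatic K_9; hence R_3(9) > 299.

E[X] = 15536891480463353/16677181699666569 ≈ 0.931626; E[X] < 1, so R_3(9) > 299.


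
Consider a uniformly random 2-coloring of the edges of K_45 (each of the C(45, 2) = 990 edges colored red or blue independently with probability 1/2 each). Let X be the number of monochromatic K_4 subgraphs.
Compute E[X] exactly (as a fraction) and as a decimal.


Let X = Σ_S X_S over the C(45, 4) = 148995 subsets S of size 4, where X_S = 1 if the K_4 on S is monochromatic.
For a fixed S, the K_4 on S has C(4, 2) = 6 edges. P[all 6 edges red] = (1/2)^6, and likewise for blue, so P[monochromatic] = 2·(1/2)^6 = 2^{1 − 6} = 1/32.
By linearity: E[X] = C(45, 4) · 2^{1 − 6} = 148995 · 1/32 = 148995/32.
Numerically: E[X] ≈ 4656.0938.

E[X] = C(45,4)·2^(1−C(4,2)) = 148995/32 ≈ 4656.0938.


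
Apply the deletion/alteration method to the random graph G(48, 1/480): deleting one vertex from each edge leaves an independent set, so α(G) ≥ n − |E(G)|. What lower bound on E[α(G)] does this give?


E[|E(G)|] = C(48, 2)·p = 1128 · (1/480) = 47/20.
E[α(G)] ≥ n − E[|E(G)|] = 48 − 47/20 = 913/20.
Numerically: ≈ 45.650.
(This is only a lower bound; the true E[α(G)] may be larger.)

E[α(G)] ≥ 913/20 ≈ 45.650.


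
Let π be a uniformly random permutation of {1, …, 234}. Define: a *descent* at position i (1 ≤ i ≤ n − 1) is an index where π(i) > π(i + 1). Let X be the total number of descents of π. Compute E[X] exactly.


Write X = Σ X_I over i = 1, …, 233, with X_I the indicator of one descent.
There are 233 indicators.
For each fixed i, the pair (π(i), π(i+1)) is a uniformly random ordered pair of distinct values from {1, …, 234}; by symmetry P[π(i) > π(i+1)] = 1/2.
By linearity: E[X] = 233 · (1/2) = (234 − 1) · (1/2) = 233/2 ≈ 116.500.

E[X] = 233/2 = 116.500.


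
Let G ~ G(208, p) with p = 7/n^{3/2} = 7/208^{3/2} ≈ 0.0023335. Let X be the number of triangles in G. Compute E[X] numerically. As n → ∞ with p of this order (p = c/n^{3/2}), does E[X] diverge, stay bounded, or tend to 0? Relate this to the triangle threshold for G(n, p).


Number of potential triangles: C(208, 3) = 1478256.
Each occurs with probability p³ ≈ (0.0023335)³ ≈ 1.2706008e-08.
By linearity: E[X] = C(208, 3)·p³ ≈ 1478256 · 1.2706008e-08 ≈ 0.01878.
Since α = 3/2 > 1, p = c/n^{3/2} = o(1/n) is below the triangle threshold p ~ 1/n. Asymptotically E[X] ~ (c³/6)·n^{3(1−α)} = (7³/6)·n^{-1.5} → 0, so by Markov's inequality G has no triangles w.h.p.

E[X] ≈ 0.01878; in regime p = Θ(1/n^{3/2}) E[X] tends to 0 (below the triangle threshold p ~ 1/n).


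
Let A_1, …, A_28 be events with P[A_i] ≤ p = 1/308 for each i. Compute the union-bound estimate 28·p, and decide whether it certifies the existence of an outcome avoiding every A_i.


Union bound: P[∪_{i=1}^{28} A_i] ≤ Σ_i P[A_i] ≤ 28·p = 28·(1/308) = 1/11.
Numerically: 1/11 ≈ 0.091.
Is 1/11 < 1? YES.
Since P[∪ A_i] ≤ 1/11 < 1, the complement has P[∩ A_i^c] ≥ 1 − 1/11 = 10/11 > 0, so some outcome avoids every A_i.

28·p = 1/11 ≈ 0.091; existence CERTIFIED by the union bound.


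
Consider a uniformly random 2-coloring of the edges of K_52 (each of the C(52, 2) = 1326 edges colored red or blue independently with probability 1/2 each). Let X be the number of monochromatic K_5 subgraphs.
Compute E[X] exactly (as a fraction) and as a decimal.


Let X = Σ_S X_S over the C(52, 5) = 2598960 subsets S of size 5, where X_S = 1 if the K_5 on S is monochromatic.
For a fixed S, the K_5 on S has C(5, 2) = 10 edges. P[all 10 edges red] = (1/2)^10, and likewise for blue, so P[monochromatic] = 2·(1/2)^10 = 2^{1 − 10} = 1/512.
Summing: E[X] = C(52, 5) · 2^{1 − 10} = 2598960 · 1/512 = 162435/32.
Numerically: E[X] ≈ 5076.093750.

E[X] = C(52,5)·2^(1−C(5,2)) = 162435/32 ≈ 5076.093750.


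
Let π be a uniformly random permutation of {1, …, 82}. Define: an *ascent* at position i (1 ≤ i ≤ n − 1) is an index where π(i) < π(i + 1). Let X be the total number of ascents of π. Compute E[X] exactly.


Write X = Σ X_I over i = 1, …, 81, with X_I the indicator of one ascent.
There are 81 indicators.
For each fixed i, the pair (π(i), π(i+1)) is a uniformly random ordered pair of distinct values from {1, …, 82}; by symmetry P[π(i) < π(i+1)] = 1/2.
By linearity: E[X] = 81 · (1/2) = (82 − 1) · (1/2) = 81/2 ≈ 40.500000.

E[X] = 81/2 = 40.500000.


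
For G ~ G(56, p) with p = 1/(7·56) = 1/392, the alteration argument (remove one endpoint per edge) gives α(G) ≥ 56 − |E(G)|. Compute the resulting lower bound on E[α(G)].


E[|E(G)|] = C(56, 2)·p = 1540 · (1/392) = 55/14.
E[α(G)] ≥ n − E[|E(G)|] = 56 − 55/14 = 729/14.
Numerically: ≈ 52.07143.
(This is only a lower bound; the true E[α(G)] may be larger.)

E[α(G)] ≥ 729/14 ≈ 52.07143.


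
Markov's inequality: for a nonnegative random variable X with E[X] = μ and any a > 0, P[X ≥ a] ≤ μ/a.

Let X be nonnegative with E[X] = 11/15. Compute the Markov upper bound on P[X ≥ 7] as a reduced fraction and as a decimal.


μ = E[X] = 11/15, a = 7.
Markov: P[X ≥ 7] ≤ μ/a = (11/15)/7 = 11/105.
Numerically: ≈ 0.10476.
(Since a = 7 > μ = 0.73333, the bound 11/105 is < 1 and informative.)

P[X ≥ 7] ≤ 11/105 ≈ 0.10476.


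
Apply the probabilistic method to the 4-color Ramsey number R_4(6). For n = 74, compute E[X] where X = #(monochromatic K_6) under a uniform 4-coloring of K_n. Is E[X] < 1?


E[X] = C(74, 6) · 4^{1 − 15} = 185250786 · 4^{−14} = 185250786/268435456.
As a reduced fraction: E[X] = 92625393/134217728 ≈ 0.6901.
Is E[X] < 1? YES.
Since E[X] < 1, there exists a 4-coloring of K_{74} with no monochromatic K_6; hence R_4(6) > 74.

E[X] = 92625393/134217728 ≈ 0.6901; E[X] < 1, so R_4(6) > 74.


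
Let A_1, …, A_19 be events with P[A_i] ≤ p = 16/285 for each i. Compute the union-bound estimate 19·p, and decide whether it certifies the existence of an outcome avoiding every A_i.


Union bound: P[∪_{i=1}^{19} A_i] ≤ Σ_i P[A_i] ≤ 19·p = 19·(16/285) = 16/15.
Numerically: 16/15 ≈ 1.0666667.
Is 16/15 < 1? NO.
Since the bound 16/15 is ≥ 1, the union bound is uninformative here; it does NOT by itself certify existence.

19·p = 16/15 ≈ 1.0666667; existence NOT certified by the union bound.


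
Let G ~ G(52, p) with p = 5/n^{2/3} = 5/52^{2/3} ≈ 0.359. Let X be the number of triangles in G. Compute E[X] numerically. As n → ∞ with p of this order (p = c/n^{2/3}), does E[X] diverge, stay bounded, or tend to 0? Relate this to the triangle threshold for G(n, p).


Number of potential triangles: C(52, 3) = 22100.
Each occurs with probability p³ ≈ (0.359)³ ≈ 4.62278e-02.
By linearity: E[X] = C(52, 3)·p³ ≈ 22100 · 4.62278e-02 ≈ 1021.635.
Since α = 2/3 < 1, p = c/n^{2/3} ≫ 1/n is above the triangle threshold p ~ 1/n. Asymptotically E[X] ~ (c³/6)·n^{3(1−α)} = (5³/6)·n^{1} → ∞; triangles are abundant w.h.p.

E[X] ≈ 1021.635; in regime p = Θ(1/n^{2/3}) E[X] diverges (above the triangle threshold p ~ 1/n).


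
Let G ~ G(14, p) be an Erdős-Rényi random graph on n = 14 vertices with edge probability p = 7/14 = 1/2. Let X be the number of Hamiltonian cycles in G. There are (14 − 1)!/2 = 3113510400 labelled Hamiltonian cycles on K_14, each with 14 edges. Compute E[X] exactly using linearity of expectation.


K_14 has (14 − 1)!/2 = 3113510400 labelled Hamiltonian cycles.
For each such Hamiltonian cycle H, let X_H = 1 if all 14 edges of H are present in G. Then P[X_H = 1] = p^{14} = (1/2)^{14} = 1/16384.
Summing the indicators: E[X] = Σ_H E[X_H] = 3113510400 · p^{14} = 3113510400 · 1/16384 = 6081075/32.
Numerically: E[X] ≈ 1.9e+05.

E[X] = 3113510400 · (1/2)^{14} = 6081075/32 ≈ 1.9e+05.


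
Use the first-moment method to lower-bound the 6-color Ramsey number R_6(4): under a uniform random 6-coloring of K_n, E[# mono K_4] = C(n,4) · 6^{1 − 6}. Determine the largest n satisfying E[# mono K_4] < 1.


We need C(n, 4) · 6^{1 − 6} < 1, i.e. C(n, 4) < 6^{6 − 1} = 7776.
Check values of n near the boundary:
  n = 16: C(16, 4) = 1820; 1820 < 7776? YES
  n = 17: C(17, 4) = 2380; 2380 < 7776? YES
  n = 18: C(18, 4) = 3060; 3060 < 7776? YES
  n = 19: C(19, 4) = 3876; 3876 < 7776? YES
  n = 20: C(20, 4) = 4845; 4845 < 7776? YES
  n = 21: C(21, 4) = 5985; 5985 < 7776? YES
  n = 22: C(22, 4) = 7315; 7315 < 7776? YES
  n = 23: C(23, 4) = 8855; 8855 < 7776? NO
The largest n with C(n, 4) < 7776 is n = 22 (where E[X] = 7315/7776 ≈ 0.94072). Hence R_6(4) > 22, i.e. R_6(4) ≥ 23.

Largest n = 22; hence R_6(4) > 22.


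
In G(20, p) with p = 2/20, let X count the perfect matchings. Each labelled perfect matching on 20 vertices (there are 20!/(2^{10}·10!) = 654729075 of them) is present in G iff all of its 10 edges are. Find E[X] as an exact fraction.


K_20 has 20!/(2^{10}·10!) = 654729075 labelled perfect matchings.
For each such perfect matching H, let X_H = 1 if all 10 edges of H are present in G. Then P[X_H = 1] = p^{10} = (1/10)^{10} = 1/10000000000.
By linearity of expectation: E[X] = Σ_H E[X_H] = 654729075 · p^{10} = 654729075 · 1/10000000000 = 26189163/400000000.
Numerically: E[X] ≈ 0.06547.

E[X] = 654729075 · (1/10)^{10} = 26189163/400000000 ≈ 0.06547.


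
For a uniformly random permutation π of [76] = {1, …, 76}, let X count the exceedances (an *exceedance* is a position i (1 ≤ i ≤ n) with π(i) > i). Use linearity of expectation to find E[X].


Write X = Σ_{i=1}^{76} X_i, where X_i = 1_{π(i) > i}.
For each fixed i, π(i) is uniform over {1, …, 76} (marginal of a uniform permutation), so P[π(i) > i] = (n − i)/n. Summing: Σ_{i=1}^{76} (n − i)/n = (0 + 1 + … + 75)/76 = 76(76 − 1)/(2·76) = (76 − 1)/2.
Hence E[X] = Σ_{i=1}^{76} (76 − i)/76 = 75/2 ≈ 37.500.

E[X] = 75/2 = 37.500.


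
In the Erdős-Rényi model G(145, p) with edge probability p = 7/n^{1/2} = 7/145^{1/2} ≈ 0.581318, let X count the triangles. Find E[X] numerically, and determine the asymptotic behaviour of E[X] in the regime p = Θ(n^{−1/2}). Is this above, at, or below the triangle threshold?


Number of potential triangles: C(145, 3) = 497640.
Each occurs with probability p³ ≈ (0.581318)³ ≈ 1.96445514e-01.
By linearity: E[X] = C(145, 3)·p³ ≈ 497640 · 1.96445514e-01 ≈ 97759.145792.
Since α = 1/2 < 1, p = c/n^{1/2} ≫ 1/n is above the triangle threshold p ~ 1/n. Asymptotically E[X] ~ (c³/6)·n^{3(1−α)} = (7³/6)·n^{1.5} → ∞; triangles are abundant w.h.p.

E[X] ≈ 97759.145792; in regime p = Θ(1/n^{1/2}) E[X] diverges (above the triangle threshold p ~ 1/n).


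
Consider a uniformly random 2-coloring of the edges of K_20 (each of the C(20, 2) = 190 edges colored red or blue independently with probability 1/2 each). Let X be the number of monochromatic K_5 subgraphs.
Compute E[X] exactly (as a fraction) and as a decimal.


Let X = Σ_S X_S over the C(20, 5) = 15504 subsets S of size 5, where X_S = 1 if the K_5 on S is monochromatic.
For a fixed S, the K_5 on S has C(5, 2) = 10 edges. P[all 10 edges red] = (1/2)^10, and likewise for blue, so P[monochromatic] = 2·(1/2)^10 = 2^{1 − 10} = 1/512.
Summing: E[X] = C(20, 5) · 2^{1 − 10} = 15504 · 1/512 = 969/32.
Numerically: E[X] ≈ 30.2812.

E[X] = C(20,5)·2^(1−C(5,2)) = 969/32 ≈ 30.2812.


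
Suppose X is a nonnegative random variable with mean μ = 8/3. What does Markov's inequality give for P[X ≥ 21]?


μ = E[X] = 8/3, a = 21.
Markov: P[X ≥ 21] ≤ μ/a = (8/3)/21 = 8/63.
Numerically: ≈ 0.126984.
(Since a = 21 > μ = 2.666667, the bound 8/63 is < 1 and informative.)

P[X ≥ 21] ≤ 8/63 ≈ 0.126984.


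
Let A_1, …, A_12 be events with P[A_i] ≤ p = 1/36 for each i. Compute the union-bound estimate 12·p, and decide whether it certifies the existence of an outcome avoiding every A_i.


Union bound: P[∪_{i=1}^{12} A_i] ≤ Σ_i P[A_i] ≤ 12·p = 12·(1/36) = 1/3.
Numerically: 1/3 ≈ 0.333.
Is 1/3 < 1? YES.
Since P[∪ A_i] ≤ 1/3 < 1, the complement has P[∩ A_i^c] ≥ 1 − 1/3 = 2/3 > 0, so some outcome avoids every A_i.

12·p = 1/3 ≈ 0.333; existence CERTIFIED by the union bound.


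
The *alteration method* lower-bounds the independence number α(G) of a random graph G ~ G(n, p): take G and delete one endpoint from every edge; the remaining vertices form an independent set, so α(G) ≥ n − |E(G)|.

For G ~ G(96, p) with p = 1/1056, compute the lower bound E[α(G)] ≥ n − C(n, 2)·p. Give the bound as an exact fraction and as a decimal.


E[|E(G)|] = C(96, 2)·p = 4560 · (1/1056) = 95/22.
E[α(G)] ≥ n − E[|E(G)|] = 96 − 95/22 = 2017/22.
Numerically: ≈ 91.682.
(This is only a lower bound; the true E[α(G)] may be larger.)

E[α(G)] ≥ 2017/22 ≈ 91.682.


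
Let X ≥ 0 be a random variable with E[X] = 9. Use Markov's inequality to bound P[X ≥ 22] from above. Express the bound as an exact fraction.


μ = E[X] = 9, a = 22.
Markov: P[X ≥ 22] ≤ μ/a = (9)/22 = 9/22.
Numerically: ≈ 0.4091.
(Since a = 22 > μ = 9.0000, the bound 9/22 is < 1 and informative.)

P[X ≥ 22] ≤ 9/22 ≈ 0.4091.


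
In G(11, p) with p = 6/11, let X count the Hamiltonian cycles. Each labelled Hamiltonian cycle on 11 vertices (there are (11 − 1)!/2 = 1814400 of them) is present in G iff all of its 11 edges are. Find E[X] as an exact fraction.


K_11 has (11 − 1)!/2 = 1814400 labelled Hamiltonian cycles.
For each such Hamiltonian cycle H, let X_H = 1 if all 11 edges of H are present in G. Then P[X_H = 1] = p^{11} = (6/11)^{11} = 362797056/285311670611.
Summing the indicators: E[X] = Σ_H E[X_H] = 1814400 · p^{11} = 1814400 · 362797056/285311670611 = 658258978406400/285311670611.
Numerically: E[X] ≈ 2307.16.

E[X] = 1814400 · (6/11)^{11} = 658258978406400/285311670611 ≈ 2307.16.


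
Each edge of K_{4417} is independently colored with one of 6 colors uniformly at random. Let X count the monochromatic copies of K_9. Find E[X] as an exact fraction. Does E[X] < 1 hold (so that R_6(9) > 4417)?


E[X] = C(4417, 9) · 6^{1 − 36} = 1749208766098544225331185560 · 6^{−35} = 1749208766098544225331185560/1719070799748422591028658176.
As a reduced fraction: E[X] = 218651095762318028166398195/214883849968552823878582272 ≈ 1.0175315.
Is E[X] < 1? NO.
Since E[X] ≥ 1, the first-moment bound is inconclusive at n = 4417; it does NOT by itself certify R_6(9) > 4417.

E[X] = 218651095762318028166398195/214883849968552823878582272 ≈ 1.0175315; E[X] ≥ 1; first-moment method inconclusive here.


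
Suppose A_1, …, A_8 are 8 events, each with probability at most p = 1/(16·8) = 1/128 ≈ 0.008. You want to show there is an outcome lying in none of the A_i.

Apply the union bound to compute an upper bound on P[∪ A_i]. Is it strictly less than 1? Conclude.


Union bound: P[∪_{i=1}^{8} A_i] ≤ Σ_i P[A_i] ≤ 8·p = 8·(1/128) = 1/16.
Numerically: 1/16 ≈ 0.062.
Is 1/16 < 1? YES.
Since P[∪ A_i] ≤ 1/16 < 1, the complement has P[∩ A_i^c] ≥ 1 − 1/16 = 15/16 > 0, so some outcome avoids every A_i.

8·p = 1/16 ≈ 0.062; existence CERTIFIED by the union bound.


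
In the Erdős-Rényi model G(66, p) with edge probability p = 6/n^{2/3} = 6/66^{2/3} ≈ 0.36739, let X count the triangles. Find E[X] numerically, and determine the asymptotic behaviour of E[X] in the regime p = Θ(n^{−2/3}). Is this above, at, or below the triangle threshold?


Number of potential triangles: C(66, 3) = 45760.
Each occurs with probability p³ ≈ (0.36739)³ ≈ 4.9586777e-02.
By linearity: E[X] = C(66, 3)·p³ ≈ 45760 · 4.9586777e-02 ≈ 2269.09091.
Since α = 2/3 < 1, p = c/n^{2/3} ≫ 1/n is above the triangle threshold p ~ 1/n. Asymptotically E[X] ~ (c³/6)·n^{3(1−α)} = (6³/6)·n^{1} → ∞; triangles are abundant w.h.p.

E[X] ≈ 2269.09091; in regime p = Θ(1/n^{2/3}) E[X] diverges (above the triangle threshold p ~ 1/n).


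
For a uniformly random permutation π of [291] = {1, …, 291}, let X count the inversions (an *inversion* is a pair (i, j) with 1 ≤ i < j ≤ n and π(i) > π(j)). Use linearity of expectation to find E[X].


Write X = Σ X_I over the C(291, 2) = 42195 pairs i < j, with X_I the indicator of one inversion.
There are 42195 indicators.
For each fixed pair i < j, the values π(i) and π(j) are two distinct elements of {1, …, 291} in uniformly random order; by symmetry P[π(i) > π(j)] = 1/2.
By linearity: E[X] = 42195 · (1/2) = C(291, 2) · (1/2) = 42195/2 = 42195/2 ≈ 21097.500000.

E[X] = 42195/2 = 21097.500000.


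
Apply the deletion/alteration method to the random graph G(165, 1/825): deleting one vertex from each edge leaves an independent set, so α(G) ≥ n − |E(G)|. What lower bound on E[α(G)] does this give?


E[|E(G)|] = C(165, 2)·p = 13530 · (1/825) = 82/5.
E[α(G)] ≥ n − E[|E(G)|] = 165 − 82/5 = 743/5.
Numerically: ≈ 148.600000.
(This is only a lower bound; the true E[α(G)] may be larger.)

E[α(G)] ≥ 743/5 ≈ 148.600000.


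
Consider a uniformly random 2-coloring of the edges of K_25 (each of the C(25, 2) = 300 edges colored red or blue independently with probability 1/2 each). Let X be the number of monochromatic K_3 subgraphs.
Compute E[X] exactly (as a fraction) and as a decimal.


Let X = Σ_S X_S over the C(25, 3) = 2300 subsets S of size 3, where X_S = 1 if the K_3 on S is monochromatic.
For a fixed S, the K_3 on S has C(3, 2) = 3 edges. P[all 3 edges red] = (1/2)^3, and likewise for blue, so P[monochromatic] = 2·(1/2)^3 = 2^{1 − 3} = 1/4.
By linearity of expectation: E[X] = C(25, 3) · 2^{1 − 3} = 2300 · 1/4 = 575.
Numerically: E[X] ≈ 575.000000.

E[X] = C(25,3)·2^(1−C(3,2)) = 575 ≈ 575.000000.


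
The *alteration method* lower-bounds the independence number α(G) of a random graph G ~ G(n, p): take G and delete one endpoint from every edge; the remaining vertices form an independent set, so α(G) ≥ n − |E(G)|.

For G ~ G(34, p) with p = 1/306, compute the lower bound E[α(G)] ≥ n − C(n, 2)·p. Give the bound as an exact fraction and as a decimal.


E[|E(G)|] = C(34, 2)·p = 561 · (1/306) = 11/6.
E[α(G)] ≥ n − E[|E(G)|] = 34 − 11/6 = 193/6.
Numerically: ≈ 32.166667.
(This is only a lower bound; the true E[α(G)] may be larger.)

E[α(G)] ≥ 193/6 ≈ 32.166667.


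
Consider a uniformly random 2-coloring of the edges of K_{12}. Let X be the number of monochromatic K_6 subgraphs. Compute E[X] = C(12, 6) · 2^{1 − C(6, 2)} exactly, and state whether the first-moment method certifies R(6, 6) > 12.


E[X] = C(12, 6) · 2^{1 − 15} = 924 · 2^{−14} = 924/16384.
As a reduced fraction: E[X] = 231/4096 ≈ 0.0563965.
Is E[X] < 1? YES.
Since E[X] < 1, there exists a 2-coloring of K_{12} with no monochromatic K_6; hence R(6, 6) > 12.

E[X] = 231/4096 ≈ 0.0563965; E[X] < 1, so R(6, 6) > 12.


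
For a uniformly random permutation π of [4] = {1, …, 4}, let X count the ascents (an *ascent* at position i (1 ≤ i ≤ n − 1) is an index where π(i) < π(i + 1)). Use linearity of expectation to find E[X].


Write X = Σ X_I over i = 1, …, 3, with X_I the indicator of one ascent.
There are 3 indicators.
For each fixed i, the pair (π(i), π(i+1)) is a uniformly random ordered pair of distinct values from {1, …, 4}; by symmetry P[π(i) < π(i+1)] = 1/2.
By linearity: E[X] = 3 · (1/2) = (4 − 1) · (1/2) = 3/2 ≈ 1.5000.

E[X] = 3/2 = 1.5000.


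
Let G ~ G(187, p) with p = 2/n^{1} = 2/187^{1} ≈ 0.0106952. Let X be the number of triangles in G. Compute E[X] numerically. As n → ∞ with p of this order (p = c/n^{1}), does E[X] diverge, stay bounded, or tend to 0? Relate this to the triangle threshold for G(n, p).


Number of potential triangles: C(187, 3) = 1072445.
Each occurs with probability p³ ≈ (0.0106952)³ ≈ 1.22339068e-06.
By linearity: E[X] = C(187, 3)·p³ ≈ 1072445 · 1.22339068e-06 ≈ 1.312019.
Here α = 1, so p = 2/n is exactly at the triangle threshold p ~ 1/n. Asymptotically E[X] → c³/6 = 2³/6 = 4/3 ≈ 1.333333, a bounded constant. In this regime the triangle count is asymptotically Poisson(c³/6).

E[X] ≈ 1.312019; in regime p = Θ(1/n^{1}) E[X] stays bounded (at the triangle threshold p ~ 1/n).


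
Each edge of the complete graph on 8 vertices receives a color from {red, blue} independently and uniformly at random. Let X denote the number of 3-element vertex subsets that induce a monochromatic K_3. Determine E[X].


Let X = Σ_S X_S over the C(8, 3) = 56 subsets S of size 3, where X_S = 1 if the K_3 on S is monochromatic.
For a fixed S, the K_3 on S has C(3, 2) = 3 edges. P[all 3 edges red] = (1/2)^3, and likewise for blue, so P[monochromatic] = 2·(1/2)^3 = 2^{1 − 3} = 1/4.
Summing: E[X] = C(8, 3) · 2^{1 − 3} = 56 · 1/4 = 14.
Numerically: E[X] ≈ 14.000.

E[X] = C(8,3)·2^(1−C(3,2)) = 14 ≈ 14.000.


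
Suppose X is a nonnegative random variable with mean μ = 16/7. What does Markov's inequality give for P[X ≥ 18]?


μ = E[X] = 16/7, a = 18.
Markov: P[X ≥ 18] ≤ μ/a = (16/7)/18 = 8/63.
Numerically: ≈ 0.126984.
(Since a = 18 > μ = 2.285714, the bound 8/63 is < 1 and informative.)

P[X ≥ 18] ≤ 8/63 ≈ 0.126984.


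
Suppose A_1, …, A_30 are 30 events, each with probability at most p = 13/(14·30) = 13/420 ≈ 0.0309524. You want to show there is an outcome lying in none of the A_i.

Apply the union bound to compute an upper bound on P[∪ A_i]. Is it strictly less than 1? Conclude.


Union bound: P[∪_{i=1}^{30} A_i] ≤ Σ_i P[A_i] ≤ 30·p = 30·(13/420) = 13/14.
Numerically: 13/14 ≈ 0.9285714.
Is 13/14 < 1? YES.
Since P[∪ A_i] ≤ 13/14 < 1, the complement has P[∩ A_i^c] ≥ 1 − 13/14 = 1/14 > 0, so some outcome avoids every A_i.

30·p = 13/14 ≈ 0.9285714; existence CERTIFIED by the union bound.


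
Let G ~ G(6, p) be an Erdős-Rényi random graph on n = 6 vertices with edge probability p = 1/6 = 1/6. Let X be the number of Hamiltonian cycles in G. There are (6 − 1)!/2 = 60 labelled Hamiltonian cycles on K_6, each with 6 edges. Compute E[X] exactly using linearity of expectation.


K_6 has (6 − 1)!/2 = 60 labelled Hamiltonian cycles.
For each such Hamiltonian cycle H, let X_H = 1 if all 6 edges of H are present in G. Then P[X_H = 1] = p^{6} = (1/6)^{6} = 1/46656.
By linearity of expectation: E[X] = Σ_H E[X_H] = 60 · p^{6} = 60 · 1/46656 = 5/3888.
Numerically: E[X] ≈ 0.001286.

E[X] = 60 · (1/6)^{6} = 5/3888 ≈ 0.001286.


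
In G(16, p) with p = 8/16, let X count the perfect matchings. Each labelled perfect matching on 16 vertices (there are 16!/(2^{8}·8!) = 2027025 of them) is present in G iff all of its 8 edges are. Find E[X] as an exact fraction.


K_16 has 16!/(2^{8}·8!) = 2027025 labelled perfect matchings.
For each such perfect matching H, let X_H = 1 if all 8 edges of H are present in G. Then P[X_H = 1] = p^{8} = (1/2)^{8} = 1/256.
Summing the indicators: E[X] = Σ_H E[X_H] = 2027025 · p^{8} = 2027025 · 1/256 = 2027025/256.
Numerically: E[X] ≈ 7918.07.

E[X] = 2027025 · (1/2)^{8} = 2027025/256 ≈ 7918.07.


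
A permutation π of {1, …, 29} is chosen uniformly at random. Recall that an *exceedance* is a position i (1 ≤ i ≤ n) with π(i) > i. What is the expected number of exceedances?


Write X = Σ_{i=1}^{29} X_i, where X_i = 1_{π(i) > i}.
For each fixed i, π(i) is uniform over {1, …, 29} (marginal of a uniform permutation), so P[π(i) > i] = (n − i)/n. Summing: Σ_{i=1}^{29} (n − i)/n = (0 + 1 + … + 28)/29 = 29(29 − 1)/(2·29) = (29 − 1)/2.
Hence E[X] = Σ_{i=1}^{29} (29 − i)/29 = 14 ≈ 14.00000.

E[X] = 14 = 14.00000.


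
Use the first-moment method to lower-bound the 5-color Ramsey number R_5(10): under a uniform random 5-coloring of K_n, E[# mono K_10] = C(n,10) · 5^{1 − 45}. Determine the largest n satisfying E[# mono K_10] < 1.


We need C(n, 10) · 5^{1 − 45} < 1, i.e. C(n, 10) < 5^{45 − 1} = 5684341886080801486968994140625.
Check values of n near the boundary:
  n = 5390: C(5390, 10) = 5655833965919099070255434039753; 5655833965919099070255434039753 < 5684341886080801486968994140625? YES
  n = 5391: C(5391, 10) = 5666344714787188828795213697883; 5666344714787188828795213697883 < 5684341886080801486968994140625? YES
  n = 5392: C(5392, 10) = 5676873040158402483252283957448; 5676873040158402483252283957448 < 5684341886080801486968994140625? YES
  n = 5393: C(5393, 10) = 5687418968154238267170642278008; 5687418968154238267170642278008 < 5684341886080801486968994140625? NO
The largest n with C(n, 10) < 5684341886080801486968994140625 is n = 5392 (where E[X] = 5676873040158402483252283957448/5684341886080801486968994140625 ≈ 0.9987). Hence R_5(10) > 5392, i.e. R_5(10) ≥ 5393.

Largest n = 5392; hence R_5(10) > 5392.


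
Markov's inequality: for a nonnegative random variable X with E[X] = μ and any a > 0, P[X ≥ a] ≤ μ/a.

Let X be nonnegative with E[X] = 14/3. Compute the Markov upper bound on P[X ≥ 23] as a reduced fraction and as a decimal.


μ = E[X] = 14/3, a = 23.
Markov: P[X ≥ 23] ≤ μ/a = (14/3)/23 = 14/69.
Numerically: ≈ 0.203.
(Since a = 23 > μ = 4.667, the bound 14/69 is < 1 and informative.)

P[X ≥ 23] ≤ 14/69 ≈ 0.203.


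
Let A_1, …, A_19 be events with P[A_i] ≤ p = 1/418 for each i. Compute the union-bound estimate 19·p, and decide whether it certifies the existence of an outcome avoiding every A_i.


Union bound: P[∪_{i=1}^{19} A_i] ≤ Σ_i P[A_i] ≤ 19·p = 19·(1/418) = 1/22.
Numerically: 1/22 ≈ 0.045455.
Is 1/22 < 1? YES.
Since P[∪ A_i] ≤ 1/22 < 1, the complement has P[∩ A_i^c] ≥ 1 − 1/22 = 21/22 > 0, so some outcome avoids every A_i.

19·p = 1/22 ≈ 0.045455; existence CERTIFIED by the union bound.


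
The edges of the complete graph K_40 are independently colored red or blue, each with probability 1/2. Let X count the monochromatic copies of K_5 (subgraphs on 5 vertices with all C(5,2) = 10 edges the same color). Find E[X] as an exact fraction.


Let X = Σ_S X_S over the C(40, 5) = 658008 subsets S of size 5, where X_S = 1 if the K_5 on S is monochromatic.
For a fixed S, the K_5 on S has C(5, 2) = 10 edges. P[all 10 edges red] = (1/2)^10, and likewise for blue, so P[monochromatic] = 2·(1/2)^10 = 2^{1 − 10} = 1/512.
Summing: E[X] = C(40, 5) · 2^{1 − 10} = 658008 · 1/512 = 82251/64.
Numerically: E[X] ≈ 1285.1719.

E[X] = C(40,5)·2^(1−C(5,2)) = 82251/64 ≈ 1285.1719.


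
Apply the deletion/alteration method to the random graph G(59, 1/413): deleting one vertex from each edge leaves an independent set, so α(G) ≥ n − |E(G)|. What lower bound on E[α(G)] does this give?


E[|E(G)|] = C(59, 2)·p = 1711 · (1/413) = 29/7.
E[α(G)] ≥ n − E[|E(G)|] = 59 − 29/7 = 384/7.
Numerically: ≈ 54.8571.
(This is only a lower bound; the true E[α(G)] may be larger.)

E[α(G)] ≥ 384/7 ≈ 54.8571.


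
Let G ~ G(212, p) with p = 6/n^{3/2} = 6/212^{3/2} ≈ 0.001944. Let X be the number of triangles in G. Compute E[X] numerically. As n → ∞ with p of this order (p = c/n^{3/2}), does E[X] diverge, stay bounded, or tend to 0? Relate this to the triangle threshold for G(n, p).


Number of potential triangles: C(212, 3) = 1565620.
Each occurs with probability p³ ≈ (0.001944)³ ≈ 7.344164e-09.
By linearity: E[X] = C(212, 3)·p³ ≈ 1565620 · 7.344164e-09 ≈ 0.0115.
Since α = 3/2 > 1, p = c/n^{3/2} = o(1/n) is below the triangle threshold p ~ 1/n. Asymptotically E[X] ~ (c³/6)·n^{3(1−α)} = (6³/6)·n^{-1.5} → 0, so by Markov's inequality G has no triangles w.h.p.

E[X] ≈ 0.0115; in regime p = Θ(1/n^{3/2}) E[X] tends to 0 (below the triangle threshold p ~ 1/n).


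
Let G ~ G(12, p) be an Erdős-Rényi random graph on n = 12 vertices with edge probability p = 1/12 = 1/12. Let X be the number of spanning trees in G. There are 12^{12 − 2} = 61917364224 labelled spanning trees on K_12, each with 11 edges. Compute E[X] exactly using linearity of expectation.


K_12 has 12^{12 − 2} = 61917364224 labelled spanning trees.
For each such spanning tree H, let X_H = 1 if all 11 edges of H are present in G. Then P[X_H = 1] = p^{11} = (1/12)^{11} = 1/743008370688.
By linearity of expectation: E[X] = Σ_H E[X_H] = 61917364224 · p^{11} = 61917364224 · 1/743008370688 = 1/12.
Numerically: E[X] ≈ 0.08333.

E[X] = 61917364224 · (1/12)^{11} = 1/12 ≈ 0.08333.


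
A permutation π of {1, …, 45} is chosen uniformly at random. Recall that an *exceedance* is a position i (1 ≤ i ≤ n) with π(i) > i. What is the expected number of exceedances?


Write X = Σ_{i=1}^{45} X_i, where X_i = 1_{π(i) > i}.
For each fixed i, π(i) is uniform over {1, …, 45} (marginal of a uniform permutation), so P[π(i) > i] = (n − i)/n. Summing: Σ_{i=1}^{45} (n − i)/n = (0 + 1 + … + 44)/45 = 45(45 − 1)/(2·45) = (45 − 1)/2.
Hence E[X] = Σ_{i=1}^{45} (45 − i)/45 = 22 ≈ 22.00000.

E[X] = 22 = 22.00000.


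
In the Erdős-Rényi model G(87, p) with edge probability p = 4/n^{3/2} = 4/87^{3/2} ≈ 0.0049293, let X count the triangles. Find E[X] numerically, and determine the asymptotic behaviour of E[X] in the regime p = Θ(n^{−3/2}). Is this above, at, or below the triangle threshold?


Number of potential triangles: C(87, 3) = 105995.
Each occurs with probability p³ ≈ (0.0049293)³ ≈ 1.1976870e-07.
By linearity: E[X] = C(87, 3)·p³ ≈ 105995 · 1.1976870e-07 ≈ 0.01269.
Since α = 3/2 > 1, p = c/n^{3/2} = o(1/n) is below the triangle threshold p ~ 1/n. Asymptotically E[X] ~ (c³/6)·n^{3(1−α)} = (4³/6)·n^{-1.5} → 0, so by Markov's inequality G has no triangles w.h.p.

E[X] ≈ 0.01269; in regime p = Θ(1/n^{3/2}) E[X] tends to 0 (below the triangle threshold p ~ 1/n).


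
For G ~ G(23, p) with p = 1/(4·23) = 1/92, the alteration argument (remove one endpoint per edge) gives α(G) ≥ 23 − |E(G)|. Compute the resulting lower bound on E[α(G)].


E[|E(G)|] = C(23, 2)·p = 253 · (1/92) = 11/4.
E[α(G)] ≥ n − E[|E(G)|] = 23 − 11/4 = 81/4.
Numerically: ≈ 20.250.
(This is only a lower bound; the true E[α(G)] may be larger.)

E[α(G)] ≥ 81/4 ≈ 20.250.


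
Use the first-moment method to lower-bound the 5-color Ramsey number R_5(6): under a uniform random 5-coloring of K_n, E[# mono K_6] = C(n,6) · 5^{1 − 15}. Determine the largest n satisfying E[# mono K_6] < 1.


We need C(n, 6) · 5^{1 − 15} < 1, i.e. C(n, 6) < 5^{15 − 1} = 6103515625.
Check values of n near the boundary:
  n = 124: C(124, 6) = 4465475476; 4465475476 < 6103515625? YES
  n = 125: C(125, 6) = 4690625500; 4690625500 < 6103515625? YES
  n = 126: C(126, 6) = 4925156775; 4925156775 < 6103515625? YES
  n = 127: C(127, 6) = 5169379425; 5169379425 < 6103515625? YES
  n = 128: C(128, 6) = 5423611200; 5423611200 < 6103515625? YES
  n = 129: C(129, 6) = 5688177600; 5688177600 < 6103515625? YES
  n = 130: C(130, 6) = 5963412000; 5963412000 < 6103515625? YES
  n = 131: C(131, 6) = 6249655776; 6249655776 < 6103515625? NO
The largest n with C(n, 6) < 6103515625 is n = 130 (where E[X] = 47707296/48828125 ≈ 0.977). Hence R_5(6) > 130, i.e. R_5(6) ≥ 131.

Largest n = 130; hence R_5(6) > 130.


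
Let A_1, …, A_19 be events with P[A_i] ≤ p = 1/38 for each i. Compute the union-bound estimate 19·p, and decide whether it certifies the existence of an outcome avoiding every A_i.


Union bound: P[∪_{i=1}^{19} A_i] ≤ Σ_i P[A_i] ≤ 19·p = 19·(1/38) = 1/2.
Numerically: 1/2 ≈ 0.500.
Is 1/2 < 1? YES.
Since P[∪ A_i] ≤ 1/2 < 1, the complement has P[∩ A_i^c] ≥ 1 − 1/2 = 1/2 > 0, so some outcome avoids every A_i.

19·p = 1/2 ≈ 0.500; existence CERTIFIED by the union bound.


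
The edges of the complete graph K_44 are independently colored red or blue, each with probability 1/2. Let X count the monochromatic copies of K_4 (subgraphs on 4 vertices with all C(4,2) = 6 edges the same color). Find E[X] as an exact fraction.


Let X = Σ_S X_S over the C(44, 4) = 135751 subsets S of size 4, where X_S = 1 if the K_4 on S is monochromatic.
For a fixed S, the K_4 on S has C(4, 2) = 6 edges. P[all 6 edges red] = (1/2)^6, and likewise for blue, so P[monochromatic] = 2·(1/2)^6 = 2^{1 − 6} = 1/32.
By linearity of expectation: E[X] = C(44, 4) · 2^{1 − 6} = 135751 · 1/32 = 135751/32.
Numerically: E[X] ≈ 4242.2188.

E[X] = C(44,4)·2^(1−C(4,2)) = 135751/32 ≈ 4242.2188.


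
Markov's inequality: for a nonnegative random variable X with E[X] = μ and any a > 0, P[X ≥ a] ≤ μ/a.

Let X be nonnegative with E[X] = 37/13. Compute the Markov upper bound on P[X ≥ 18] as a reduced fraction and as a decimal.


μ = E[X] = 37/13, a = 18.
Markov: P[X ≥ 18] ≤ μ/a = (37/13)/18 = 37/234.
Numerically: ≈ 0.1581.
(Since a = 18 > μ = 2.8462, the bound 37/234 is < 1 and informative.)

P[X ≥ 18] ≤ 37/234 ≈ 0.1581.


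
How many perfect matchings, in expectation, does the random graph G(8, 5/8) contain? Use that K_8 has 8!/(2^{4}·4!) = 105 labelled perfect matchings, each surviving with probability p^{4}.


K_8 has 8!/(2^{4}·4!) = 105 labelled perfect matchings.
For each such perfect matching H, let X_H = 1 if all 4 edges of H are present in G. Then P[X_H = 1] = p^{4} = (5/8)^{4} = 625/4096.
By linearity of expectation: E[X] = Σ_H E[X_H] = 105 · p^{4} = 105 · 625/4096 = 65625/4096.
Numerically: E[X] ≈ 16.

E[X] = 105 · (5/8)^{4} = 65625/4096 ≈ 16.


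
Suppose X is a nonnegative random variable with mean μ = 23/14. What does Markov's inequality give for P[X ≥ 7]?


μ = E[X] = 23/14, a = 7.
Markov: P[X ≥ 7] ≤ μ/a = (23/14)/7 = 23/98.
Numerically: ≈ 0.2347.
(Since a = 7 > μ = 1.6429, the bound 23/98 is < 1 and informative.)

P[X ≥ 7] ≤ 23/98 ≈ 0.2347.


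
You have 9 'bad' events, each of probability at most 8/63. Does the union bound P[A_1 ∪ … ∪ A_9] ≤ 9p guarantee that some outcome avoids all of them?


Union bound: P[∪_{i=1}^{9} A_i] ≤ Σ_i P[A_i] ≤ 9·p = 9·(8/63) = 8/7.
Numerically: 8/7 ≈ 1.1429.
Is 8/7 < 1? NO.
Since the bound 8/7 is ≥ 1, the union bound is uninformative here; it does NOT by itself certify existence.

9·p = 8/7 ≈ 1.1429; existence NOT certified by the union bound.


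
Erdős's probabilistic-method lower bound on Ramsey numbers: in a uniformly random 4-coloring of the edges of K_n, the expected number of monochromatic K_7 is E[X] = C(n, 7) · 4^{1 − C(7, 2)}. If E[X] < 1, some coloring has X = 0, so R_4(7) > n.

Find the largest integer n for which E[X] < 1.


We need C(n, 7) · 4^{1 − 21} < 1, i.e. C(n, 7) < 4^{21 − 1} = 1099511627776.
Check values of n near the boundary:
  n = 178: C(178, 7) = 996867063280; 996867063280 < 1099511627776? YES
  n = 179: C(179, 7) = 1037437234460; 1037437234460 < 1099511627776? YES
  n = 180: C(180, 7) = 1079414463600; 1079414463600 < 1099511627776? YES
  n = 181: C(181, 7) = 1122839183400; 1122839183400 < 1099511627776? NO
  n = 182: C(182, 7) = 1167752750736; 1167752750736 < 1099511627776? NO
  n = 183: C(183, 7) = 1214197462413; 1214197462413 < 1099511627776? NO
The largest n with C(n, 7) < 1099511627776 is n = 180 (where E[X] = 67463403975/68719476736 ≈ 0.98172). Hence R_4(7) > 180, i.e. R_4(7) ≥ 181.

Largest n = 180; hence R_4(7) > 180.


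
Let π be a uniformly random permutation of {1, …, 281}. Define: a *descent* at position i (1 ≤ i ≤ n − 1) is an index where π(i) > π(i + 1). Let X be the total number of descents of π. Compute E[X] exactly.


Write X = Σ X_I over i = 1, …, 280, with X_I the indicator of one descent.
There are 280 indicators.
For each fixed i, the pair (π(i), π(i+1)) is a uniformly random ordered pair of distinct values from {1, …, 281}; by symmetry P[π(i) > π(i+1)] = 1/2.
By linearity: E[X] = 280 · (1/2) = (281 − 1) · (1/2) = 140 ≈ 140.000.

E[X] = 140 = 140.000.


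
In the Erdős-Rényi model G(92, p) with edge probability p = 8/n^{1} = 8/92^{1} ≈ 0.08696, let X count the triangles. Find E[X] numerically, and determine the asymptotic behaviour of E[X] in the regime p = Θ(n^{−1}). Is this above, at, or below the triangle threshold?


Number of potential triangles: C(92, 3) = 125580.
Each occurs with probability p³ ≈ (0.08696)³ ≈ 6.575162e-04.
By linearity: E[X] = C(92, 3)·p³ ≈ 125580 · 6.575162e-04 ≈ 82.5709.
Here α = 1, so p = 8/n is exactly at the triangle threshold p ~ 1/n. Asymptotically E[X] → c³/6 = 8³/6 = 256/3 ≈ 85.3333, a bounded constant. In this regime the triangle count is asymptotically Poisson(c³/6).

E[X] ≈ 82.5709; in regime p = Θ(1/n^{1}) E[X] stays bounded (at the triangle threshold p ~ 1/n).


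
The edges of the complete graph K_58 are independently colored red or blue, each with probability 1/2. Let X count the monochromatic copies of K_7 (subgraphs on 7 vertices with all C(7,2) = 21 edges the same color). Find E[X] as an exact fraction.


Let X = Σ_S X_S over the C(58, 7) = 300674088 subsets S of size 7, where X_S = 1 if the K_7 on S is monochromatic.
For a fixed S, the K_7 on S has C(7, 2) = 21 edges. P[all 21 edges red] = (1/2)^21, and likewise for blue, so P[monochromatic] = 2·(1/2)^21 = 2^{1 − 21} = 1/1048576.
Summing: E[X] = C(58, 7) · 2^{1 − 21} = 300674088 · 1/1048576 = 37584261/131072.
Numerically: E[X] ≈ 286.7452.

E[X] = C(58,7)·2^(1−C(7,2)) = 37584261/131072 ≈ 286.7452.


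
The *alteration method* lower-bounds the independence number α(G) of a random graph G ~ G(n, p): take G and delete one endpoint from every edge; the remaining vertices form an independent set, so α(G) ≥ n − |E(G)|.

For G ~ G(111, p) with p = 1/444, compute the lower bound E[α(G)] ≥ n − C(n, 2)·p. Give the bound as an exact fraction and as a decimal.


E[|E(G)|] = C(111, 2)·p = 6105 · (1/444) = 55/4.
E[α(G)] ≥ n − E[|E(G)|] = 111 − 55/4 = 389/4.
Numerically: ≈ 97.2500.
(This is only a lower bound; the true E[α(G)] may be larger.)

E[α(G)] ≥ 389/4 ≈ 97.2500.
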